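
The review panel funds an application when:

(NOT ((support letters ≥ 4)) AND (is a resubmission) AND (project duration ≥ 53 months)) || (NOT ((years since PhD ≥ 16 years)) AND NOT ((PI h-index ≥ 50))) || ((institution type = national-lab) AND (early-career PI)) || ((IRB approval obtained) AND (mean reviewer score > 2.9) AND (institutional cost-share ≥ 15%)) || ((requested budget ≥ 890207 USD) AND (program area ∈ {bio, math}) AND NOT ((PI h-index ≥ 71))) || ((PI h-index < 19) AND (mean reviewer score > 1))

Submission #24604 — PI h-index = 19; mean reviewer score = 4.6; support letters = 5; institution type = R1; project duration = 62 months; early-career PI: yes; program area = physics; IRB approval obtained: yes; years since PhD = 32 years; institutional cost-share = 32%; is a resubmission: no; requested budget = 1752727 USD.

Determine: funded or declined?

Atomic conditions:
  support letters ≥ 4: 5 ≥ 4 is true
  is a resubmission: no → false
  project duration ≥ 53 months: 62 ≥ 53 is true
  years since PhD ≥ 16 years: 32 ≥ 16 is true
  PI h-index ≥ 50: 19 ≥ 50 is false
  institution type = national-lab: R1 == national-lab is false
  early-career PI: yes → true
  IRB approval obtained: yes → true
  mean reviewer score > 2.9: 4.6 > 2.9 is true
  institutional cost-share ≥ 15%: 32 ≥ 15 is true
  requested budget ≥ 890207 USD: 1752727 ≥ 890207 is true
  program area ∈ {bio, math}: physics is not in the set → false
  PI h-index ≥ 71: 19 ≥ 71 is false
  PI h-index < 19: 19 < 19 is false
  mean reviewer score > 1: 4.6 > 1 is true
Combine:
[1.1] NOT true = false
[1] false AND false AND true = false
[2.1] NOT true = false
[2.2] NOT false = true
[2] false AND true = false
[3] false AND true = false
[4] true AND true AND true = true
[5.3] NOT false = true
[5] true AND false AND true = false
[6] false AND true = false
[root] false OR false OR false OR true OR false OR false = true
Overall: true → funded

Funded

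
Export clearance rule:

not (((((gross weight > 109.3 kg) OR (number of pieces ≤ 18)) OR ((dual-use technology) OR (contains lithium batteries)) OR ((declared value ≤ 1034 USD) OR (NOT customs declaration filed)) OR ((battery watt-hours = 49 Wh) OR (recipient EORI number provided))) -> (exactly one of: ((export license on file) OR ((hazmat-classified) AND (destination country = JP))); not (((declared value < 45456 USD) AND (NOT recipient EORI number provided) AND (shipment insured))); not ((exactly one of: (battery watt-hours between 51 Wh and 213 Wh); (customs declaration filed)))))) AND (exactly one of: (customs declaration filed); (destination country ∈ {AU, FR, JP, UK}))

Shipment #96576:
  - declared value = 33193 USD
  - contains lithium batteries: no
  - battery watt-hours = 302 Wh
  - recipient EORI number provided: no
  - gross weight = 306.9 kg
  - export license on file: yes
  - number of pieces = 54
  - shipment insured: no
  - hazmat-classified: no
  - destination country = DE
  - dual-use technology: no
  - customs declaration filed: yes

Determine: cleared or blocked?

Cleared

Atomic conditions:
  gross weight > 109.3 kg: 306.9 > 109.3 is true
  number of pieces ≤ 18: 54 ≤ 18 is false
  dual-use technology: no → false
  contains lithium batteries: no → false
  declared value ≤ 1034 USD: 33193 ≤ 1034 is false
  NOT customs declaration filed: yes → false
  battery watt-hours = 49 Wh: 302 == 49 is false
  recipient EORI number provided: no → false
  export license on file: yes → true
  hazmat-classified: no → false
  destination country = JP: DE == JP is false
  declared value < 45456 USD: 33193 < 45456 is true
  NOT recipient EORI number provided: no → true
  shipment insured: no → false
  battery watt-hours between 51 Wh and 213 Wh: 302 in [51, 213] is false
  customs declaration filed: yes → true
  destination country ∈ {AU, FR, JP, UK}: DE is not in the set → false
Combine:
[1.1.1.1] true OR false = true
[1.1.1.2] false OR false = false
[1.1.1.3] false OR false = false
[1.1.1.4] false OR false = false
[1.1.1] true OR false OR false OR false = true
[1.1.2.1.2] false AND false = false
[1.1.2.1] true OR false = true
[1.1.2.2.1] true AND true AND false = false
[1.1.2.2] NOT false = true
[1.1.2.3.1] exactly-one(false, true) = true
[1.1.2.3] NOT true = false
[1.1.2] exactly-one(true, true, false) = false
[1.1] true → false = false
[1] NOT false = true
[2] exactly-one(true, false) = true
[root] true AND true = true
Overall: true → cleared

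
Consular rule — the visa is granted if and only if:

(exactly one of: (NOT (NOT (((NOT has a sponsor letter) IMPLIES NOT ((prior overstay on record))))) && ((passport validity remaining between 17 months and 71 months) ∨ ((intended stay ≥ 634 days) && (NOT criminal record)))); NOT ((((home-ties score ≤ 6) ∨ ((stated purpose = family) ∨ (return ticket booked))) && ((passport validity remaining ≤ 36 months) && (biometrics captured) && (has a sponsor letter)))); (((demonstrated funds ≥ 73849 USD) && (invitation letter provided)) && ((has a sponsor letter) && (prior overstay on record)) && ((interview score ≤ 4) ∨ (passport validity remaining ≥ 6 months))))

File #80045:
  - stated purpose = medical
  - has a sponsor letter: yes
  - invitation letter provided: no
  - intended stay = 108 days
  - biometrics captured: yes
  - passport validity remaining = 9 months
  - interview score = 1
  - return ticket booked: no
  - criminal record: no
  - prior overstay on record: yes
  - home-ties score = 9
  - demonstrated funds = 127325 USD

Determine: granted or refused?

Atomic conditions:
  NOT has a sponsor letter: yes → false
  prior overstay on record: yes → true
  passport validity remaining between 17 months and 71 months: 9 in [17, 71] is false
  intended stay ≥ 634 days: 108 ≥ 634 is false
  NOT criminal record: no → true
  home-ties score ≤ 6: 9 ≤ 6 is false
  stated purpose = family: medical == family is false
  return ticket booked: no → false
  passport validity remaining ≤ 36 months: 9 ≤ 36 is true
  biometrics captured: yes → true
  has a sponsor letter: yes → true
  demonstrated funds ≥ 73849 USD: 127325 ≥ 73849 is true
  invitation letter provided: no → false
  interview score ≤ 4: 1 ≤ 4 is true
  passport validity remaining ≥ 6 months: 9 ≥ 6 is true
Combine:
[1.1.1.1.2] NOT true = false
[1.1.1.1] false → false (antecedent false ⇒ implication holds) = true
[1.1.1] NOT true = false
[1.1] NOT false = true
[1.2.2] false AND true = false
[1.2] false OR false = false
[1] true AND false = false
[2.1.1.2] false OR false = false
[2.1.1] false OR false = false
[2.1.2] true AND true AND true = true
[2.1] false AND true = false
[2] NOT false = true
[3.1] true AND false = false
[3.2] true AND true = true
[3.3] true OR true = true
[3] false AND true AND true = false
[root] exactly-one(false, true, false) = true
Overall: true → granted

Granted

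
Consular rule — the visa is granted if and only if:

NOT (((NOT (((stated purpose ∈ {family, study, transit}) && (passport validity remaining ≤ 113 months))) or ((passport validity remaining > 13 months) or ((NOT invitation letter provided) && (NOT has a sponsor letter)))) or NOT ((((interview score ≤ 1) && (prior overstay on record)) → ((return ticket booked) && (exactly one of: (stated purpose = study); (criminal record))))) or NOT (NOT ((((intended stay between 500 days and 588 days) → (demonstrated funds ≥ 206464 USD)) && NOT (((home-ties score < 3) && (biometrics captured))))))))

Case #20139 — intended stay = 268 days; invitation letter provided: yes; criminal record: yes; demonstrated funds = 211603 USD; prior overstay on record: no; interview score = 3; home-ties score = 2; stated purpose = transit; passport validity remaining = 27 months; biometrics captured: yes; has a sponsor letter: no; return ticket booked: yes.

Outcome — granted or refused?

Refused

Atomic conditions:
  stated purpose ∈ {family, study, transit}: transit is in the set → true
  passport validity remaining ≤ 113 months: 27 ≤ 113 is true
  passport validity remaining > 13 months: 27 > 13 is true
  NOT invitation letter provided: yes → false
  NOT has a sponsor letter: no → true
  interview score ≤ 1: 3 ≤ 1 is false
  prior overstay on record: no → false
  return ticket booked: yes → true
  stated purpose = study: transit == study is false
  criminal record: yes → true
  intended stay between 500 days and 588 days: 268 in [500, 588] is false
  demonstrated funds ≥ 206464 USD: 211603 ≥ 206464 is true
  home-ties score < 3: 2 < 3 is true
  biometrics captured: yes → true
Combine:
[1.1.1.1] true AND true = true
[1.1.1] NOT true = false
[1.1.2.2] false AND true = false
[1.1.2] true OR false = true
[1.1] false OR true = true
[1.2.1.1] false AND false = false
[1.2.1.2.2] exactly-one(false, true) = true
[1.2.1.2] true AND true = true
[1.2.1] false → true (antecedent false ⇒ implication holds) = true
[1.2] NOT true = false
[1.3.1.1.1] false → true (antecedent false ⇒ implication holds) = true
[1.3.1.1.2.1] true AND true = true
[1.3.1.1.2] NOT true = false
[1.3.1.1] true AND false = false
[1.3.1] NOT false = true
[1.3] NOT true = false
[1] true OR false OR false = true
[root] NOT true = false
Overall: false → refused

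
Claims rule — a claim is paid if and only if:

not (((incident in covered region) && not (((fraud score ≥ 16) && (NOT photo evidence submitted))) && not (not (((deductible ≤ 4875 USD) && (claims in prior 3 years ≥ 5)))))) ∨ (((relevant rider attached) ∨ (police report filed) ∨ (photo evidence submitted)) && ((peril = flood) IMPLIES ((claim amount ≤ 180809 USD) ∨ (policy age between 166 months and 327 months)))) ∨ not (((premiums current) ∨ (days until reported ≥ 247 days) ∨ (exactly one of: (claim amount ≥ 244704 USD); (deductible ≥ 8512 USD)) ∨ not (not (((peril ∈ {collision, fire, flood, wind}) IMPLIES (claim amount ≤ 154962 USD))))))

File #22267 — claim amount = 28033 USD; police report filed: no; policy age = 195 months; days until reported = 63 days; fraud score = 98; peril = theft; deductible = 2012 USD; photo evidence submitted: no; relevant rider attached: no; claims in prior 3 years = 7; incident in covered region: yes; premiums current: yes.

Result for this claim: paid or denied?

Atomic conditions:
  incident in covered region: yes → true
  fraud score ≥ 16: 98 ≥ 16 is true
  NOT photo evidence submitted: no → true
  deductible ≤ 4875 USD: 2012 ≤ 4875 is true
  claims in prior 3 years ≥ 5: 7 ≥ 5 is true
  relevant rider attached: no → false
  police report filed: no → false
  photo evidence submitted: no → false
  peril = flood: theft == flood is false
  claim amount ≤ 180809 USD: 28033 ≤ 180809 is true
  policy age between 166 months and 327 months: 195 in [166, 327] is true
  premiums current: yes → true
  days until reported ≥ 247 days: 63 ≥ 247 is false
  claim amount ≥ 244704 USD: 28033 ≥ 244704 is false
  deductible ≥ 8512 USD: 2012 ≥ 8512 is false
  peril ∈ {collision, fire, flood, wind}: theft is not in the set → false
  claim amount ≤ 154962 USD: 28033 ≤ 154962 is true
Combine:
[1.1.2.1] true AND true = true
[1.1.2] NOT true = false
[1.1.3.1.1] true AND true = true
[1.1.3.1] NOT true = false
[1.1.3] NOT false = true
[1.1] true AND false AND true = false
[1] NOT false = true
[2.1] false OR false OR false = false
[2.2.2] true OR true = true
[2.2] false → true (antecedent false ⇒ implication holds) = true
[2] false AND true = false
[3.1.3] exactly-one(false, false) = false
[3.1.4.1.1] false → true (antecedent false ⇒ implication holds) = true
[3.1.4.1] NOT true = false
[3.1.4] NOT false = true
[3.1] true OR false OR false OR true = true
[3] NOT true = false
[root] true OR false OR false = true
Overall: true → paid

Paid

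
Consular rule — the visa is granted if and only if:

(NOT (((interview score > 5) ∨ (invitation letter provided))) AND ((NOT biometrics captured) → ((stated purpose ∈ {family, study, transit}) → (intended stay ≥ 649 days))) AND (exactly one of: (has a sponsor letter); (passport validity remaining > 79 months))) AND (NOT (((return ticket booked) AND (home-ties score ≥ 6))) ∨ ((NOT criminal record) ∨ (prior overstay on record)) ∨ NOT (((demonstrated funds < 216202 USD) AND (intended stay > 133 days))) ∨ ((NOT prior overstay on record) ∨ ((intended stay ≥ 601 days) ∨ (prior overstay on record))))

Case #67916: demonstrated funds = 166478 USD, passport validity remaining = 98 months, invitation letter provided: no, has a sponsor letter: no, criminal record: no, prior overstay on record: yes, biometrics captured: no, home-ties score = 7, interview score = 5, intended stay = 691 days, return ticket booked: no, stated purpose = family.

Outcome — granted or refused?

Atomic conditions:
  interview score > 5: 5 > 5 is false
  invitation letter provided: no → false
  NOT biometrics captured: no → true
  stated purpose ∈ {family, study, transit}: family is in the set → true
  intended stay ≥ 649 days: 691 ≥ 649 is true
  has a sponsor letter: no → false
  passport validity remaining > 79 months: 98 > 79 is true
  return ticket booked: no → false
  home-ties score ≥ 6: 7 ≥ 6 is true
  NOT criminal record: no → true
  prior overstay on record: yes → true
  demonstrated funds < 216202 USD: 166478 < 216202 is true
  intended stay > 133 days: 691 > 133 is true
  NOT prior overstay on record: yes → false
  intended stay ≥ 601 days: 691 ≥ 601 is true
Combine:
[1.1.1] false OR false = false
[1.1] NOT false = true
[1.2.2] true → true = true
[1.2] true → true = true
[1.3] exactly-one(false, true) = true
[1] true AND true AND true = true
[2.1.1] false AND true = false
[2.1] NOT false = true
[2.2] true OR true = true
[2.3.1] true AND true = true
[2.3] NOT true = false
[2.4.2] true OR true = true
[2.4] false OR true = true
[2] true OR true OR false OR true = true
[root] true AND true = true
Overall: true → granted

Granted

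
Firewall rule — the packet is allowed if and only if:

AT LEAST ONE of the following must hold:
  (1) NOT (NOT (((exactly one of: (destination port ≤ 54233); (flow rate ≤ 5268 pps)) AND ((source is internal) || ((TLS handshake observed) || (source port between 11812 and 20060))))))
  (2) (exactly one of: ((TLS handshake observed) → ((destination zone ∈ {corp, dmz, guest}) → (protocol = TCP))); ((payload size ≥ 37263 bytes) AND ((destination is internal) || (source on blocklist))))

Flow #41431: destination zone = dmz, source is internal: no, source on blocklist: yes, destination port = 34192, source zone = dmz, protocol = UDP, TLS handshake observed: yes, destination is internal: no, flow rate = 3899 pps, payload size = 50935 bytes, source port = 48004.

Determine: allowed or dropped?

Atomic conditions:
  destination port ≤ 54233: 34192 ≤ 54233 is true
  flow rate ≤ 5268 pps: 3899 ≤ 5268 is true
  source is internal: no → false
  TLS handshake observed: yes → true
  source port between 11812 and 20060: 48004 in [11812, 20060] is false
  destination zone ∈ {corp, dmz, guest}: dmz is in the set → true
  protocol = TCP: UDP == TCP is false
  payload size ≥ 37263 bytes: 50935 ≥ 37263 is true
  destination is internal: no → false
  source on blocklist: yes → true
Combine:
[1.1.1.1] exactly-one(true, true) = false
[1.1.1.2.2] true OR false = true
[1.1.1.2] false OR true = true
[1.1.1] false AND true = false
[1.1] NOT false = true
[1] NOT true = false
[2.1.2] true → false = false
[2.1] true → false = false
[2.2.2] false OR true = true
[2.2] true AND true = true
[2] exactly-one(false, true) = true
[root] false OR true = true
Overall: true → allowed

Allowed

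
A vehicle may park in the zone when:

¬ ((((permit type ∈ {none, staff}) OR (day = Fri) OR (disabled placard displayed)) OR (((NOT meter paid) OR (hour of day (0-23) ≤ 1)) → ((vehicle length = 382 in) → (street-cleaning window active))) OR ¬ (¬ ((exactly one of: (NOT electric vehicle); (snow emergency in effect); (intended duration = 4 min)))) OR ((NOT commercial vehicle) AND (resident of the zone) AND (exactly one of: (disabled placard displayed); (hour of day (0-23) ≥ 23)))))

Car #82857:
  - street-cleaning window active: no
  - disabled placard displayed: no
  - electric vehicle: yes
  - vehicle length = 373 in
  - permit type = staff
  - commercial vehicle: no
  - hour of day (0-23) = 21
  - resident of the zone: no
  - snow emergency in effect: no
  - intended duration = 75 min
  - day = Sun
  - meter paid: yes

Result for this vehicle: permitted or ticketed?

Atomic conditions:
  permit type ∈ {none, staff}: staff is in the set → true
  day = Fri: Sun == Fri is false
  disabled placard displayed: no → false
  NOT meter paid: yes → false
  hour of day (0-23) ≤ 1: 21 ≤ 1 is false
  vehicle length = 382 in: 373 == 382 is false
  street-cleaning window active: no → false
  NOT electric vehicle: yes → false
  snow emergency in effect: no → false
  intended duration = 4 min: 75 == 4 is false
  NOT commercial vehicle: no → true
  resident of the zone: no → false
  hour of day (0-23) ≥ 23: 21 ≥ 23 is false
Combine:
[1.1] true OR false OR false = true
[1.2.1] false OR false = false
[1.2.2] false → false (antecedent false ⇒ implication holds) = true
[1.2] false → true (antecedent false ⇒ implication holds) = true
[1.3.1.1] exactly-one(false, false, false) = false
[1.3.1] NOT false = true
[1.3] NOT true = false
[1.4.3] exactly-one(false, false) = false
[1.4] true AND false AND false = false
[1] true OR true OR false OR false = true
[root] NOT true = false
Overall: false → ticketed

Ticketed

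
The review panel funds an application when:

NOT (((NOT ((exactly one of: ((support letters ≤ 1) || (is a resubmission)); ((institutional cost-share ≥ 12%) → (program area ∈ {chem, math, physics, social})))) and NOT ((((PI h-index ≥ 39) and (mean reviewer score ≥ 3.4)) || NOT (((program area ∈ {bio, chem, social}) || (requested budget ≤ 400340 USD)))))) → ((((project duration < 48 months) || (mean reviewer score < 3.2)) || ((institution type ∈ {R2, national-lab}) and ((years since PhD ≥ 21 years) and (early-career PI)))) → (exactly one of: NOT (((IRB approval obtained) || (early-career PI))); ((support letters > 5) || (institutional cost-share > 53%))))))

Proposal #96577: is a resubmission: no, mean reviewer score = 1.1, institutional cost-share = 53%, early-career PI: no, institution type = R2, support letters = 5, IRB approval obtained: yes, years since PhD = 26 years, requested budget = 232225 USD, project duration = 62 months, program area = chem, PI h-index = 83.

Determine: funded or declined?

Atomic conditions:
  support letters ≤ 1: 5 ≤ 1 is false
  is a resubmission: no → false
  institutional cost-share ≥ 12%: 53 ≥ 12 is true
  program area ∈ {chem, math, physics, social}: chem is in the set → true
  PI h-index ≥ 39: 83 ≥ 39 is true
  mean reviewer score ≥ 3.4: 1.1 ≥ 3.4 is false
  program area ∈ {bio, chem, social}: chem is in the set → true
  requested budget ≤ 400340 USD: 232225 ≤ 400340 is true
  project duration < 48 months: 62 < 48 is false
  mean reviewer score < 3.2: 1.1 < 3.2 is true
  institution type ∈ {R2, national-lab}: R2 is in the set → true
  years since PhD ≥ 21 years: 26 ≥ 21 is true
  early-career PI: no → false
  IRB approval obtained: yes → true
  support letters > 5: 5 > 5 is false
  institutional cost-share > 53%: 53 > 53 is false
Combine:
[1.1.1.1.1] false OR false = false
[1.1.1.1.2] true → true = true
[1.1.1.1] exactly-one(false, true) = true
[1.1.1] NOT true = false
[1.1.2.1.1] true AND false = false
[1.1.2.1.2.1] true OR true = true
[1.1.2.1.2] NOT true = false
[1.1.2.1] false OR false = false
[1.1.2] NOT false = true
[1.1] false AND true = false
[1.2.1.1] false OR true = true
[1.2.1.2.2] true AND false = false
[1.2.1.2] true AND false = false
[1.2.1] true OR false = true
[1.2.2.1.1] true OR false = true
[1.2.2.1] NOT true = false
[1.2.2.2] false OR false = false
[1.2.2] exactly-one(false, false) = false
[1.2] true → false = false
[1] false → false (antecedent false ⇒ implication holds) = true
[root] NOT true = false
Overall: false → declined

Declined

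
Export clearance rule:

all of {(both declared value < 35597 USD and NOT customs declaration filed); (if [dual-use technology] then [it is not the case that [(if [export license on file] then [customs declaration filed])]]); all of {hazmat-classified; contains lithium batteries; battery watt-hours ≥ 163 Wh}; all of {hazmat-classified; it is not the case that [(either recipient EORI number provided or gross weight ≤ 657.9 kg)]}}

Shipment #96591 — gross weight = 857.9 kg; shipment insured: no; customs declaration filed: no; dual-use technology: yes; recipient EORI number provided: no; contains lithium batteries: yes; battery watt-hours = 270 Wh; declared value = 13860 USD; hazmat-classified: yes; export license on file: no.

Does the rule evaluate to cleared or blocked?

Blocked

Atomic conditions:
  declared value < 35597 USD: 13860 < 35597 is true
  NOT customs declaration filed: no → true
  dual-use technology: yes → true
  export license on file: no → false
  customs declaration filed: no → false
  hazmat-classified: yes → true
  contains lithium batteries: yes → true
  battery watt-hours ≥ 163 Wh: 270 ≥ 163 is true
  recipient EORI number provided: no → false
  gross weight ≤ 657.9 kg: 857.9 ≤ 657.9 is false
Combine:
[1] true AND true = true
[2.2.1] false → false (antecedent false ⇒ implication holds) = true
[2.2] NOT true = false
[2] true → false = false
[3] true AND true AND true = true
[4.2.1] false OR false = false
[4.2] NOT false = true
[4] true AND true = true
[root] true AND false AND true AND true = false
Overall: false → blocked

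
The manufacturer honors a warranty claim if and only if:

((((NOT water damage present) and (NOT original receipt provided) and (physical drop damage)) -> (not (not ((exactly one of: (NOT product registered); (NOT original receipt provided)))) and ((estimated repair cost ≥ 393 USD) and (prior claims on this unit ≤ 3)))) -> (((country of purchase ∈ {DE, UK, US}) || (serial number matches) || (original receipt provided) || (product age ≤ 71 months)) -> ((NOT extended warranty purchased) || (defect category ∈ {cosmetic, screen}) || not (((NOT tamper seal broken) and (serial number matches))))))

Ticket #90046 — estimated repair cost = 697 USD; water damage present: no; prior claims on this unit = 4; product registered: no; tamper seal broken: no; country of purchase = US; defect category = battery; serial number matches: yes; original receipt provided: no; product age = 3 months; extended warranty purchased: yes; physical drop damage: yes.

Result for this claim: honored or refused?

Atomic conditions:
  NOT water damage present: no → true
  NOT original receipt provided: no → true
  physical drop damage: yes → true
  NOT product registered: no → true
  estimated repair cost ≥ 393 USD: 697 ≥ 393 is true
  prior claims on this unit ≤ 3: 4 ≤ 3 is false
  country of purchase ∈ {DE, UK, US}: US is in the set → true
  serial number matches: yes → true
  original receipt provided: no → false
  product age ≤ 71 months: 3 ≤ 71 is true
  NOT extended warranty purchased: yes → false
  defect category ∈ {cosmetic, screen}: battery is not in the set → false
  NOT tamper seal broken: no → true
Combine:
[1.1] true AND true AND true = true
[1.2.1.1.1] exactly-one(true, true) = false
[1.2.1.1] NOT false = true
[1.2.1] NOT true = false
[1.2.2] true AND false = false
[1.2] false AND false = false
[1] true → false = false
[2.1] true OR true OR false OR true = true
[2.2.3.1] true AND true = true
[2.2.3] NOT true = false
[2.2] false OR false OR false = false
[2] true → false = false
[root] false → false (antecedent false ⇒ implication holds) = true
Overall: true → honored

Honored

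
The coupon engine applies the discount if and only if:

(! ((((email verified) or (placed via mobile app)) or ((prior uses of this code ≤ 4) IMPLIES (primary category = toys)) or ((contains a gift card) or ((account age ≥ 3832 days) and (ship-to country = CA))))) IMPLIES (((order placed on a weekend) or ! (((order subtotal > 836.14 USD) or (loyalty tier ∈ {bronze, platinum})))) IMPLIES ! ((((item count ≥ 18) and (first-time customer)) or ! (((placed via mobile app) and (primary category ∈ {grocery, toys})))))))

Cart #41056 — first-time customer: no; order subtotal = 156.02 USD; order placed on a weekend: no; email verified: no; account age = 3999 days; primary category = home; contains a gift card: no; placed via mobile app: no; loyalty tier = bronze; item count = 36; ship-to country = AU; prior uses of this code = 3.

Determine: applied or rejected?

Atomic conditions:
  email verified: no → false
  placed via mobile app: no → false
  prior uses of this code ≤ 4: 3 ≤ 4 is true
  primary category = toys: home == toys is false
  contains a gift card: no → false
  account age ≥ 3832 days: 3999 ≥ 3832 is true
  ship-to country = CA: AU == CA is false
  order placed on a weekend: no → false
  order subtotal > 836.14 USD: 156.02 > 836.14 is false
  loyalty tier ∈ {bronze, platinum}: bronze is in the set → true
  item count ≥ 18: 36 ≥ 18 is true
  first-time customer: no → false
  primary category ∈ {grocery, toys}: home is not in the set → false
Combine:
[1.1.1] false OR false = false
[1.1.2] true → false = false
[1.1.3.2] true AND false = false
[1.1.3] false OR false = false
[1.1] false OR false OR false = false
[1] NOT false = true
[2.1.2.1] false OR true = true
[2.1.2] NOT true = false
[2.1] false OR false = false
[2.2.1.1] true AND false = false
[2.2.1.2.1] false AND false = false
[2.2.1.2] NOT false = true
[2.2.1] false OR true = true
[2.2] NOT true = false
[2] false → false (antecedent false ⇒ implication holds) = true
[root] true → true = true
Overall: true → applied

Applied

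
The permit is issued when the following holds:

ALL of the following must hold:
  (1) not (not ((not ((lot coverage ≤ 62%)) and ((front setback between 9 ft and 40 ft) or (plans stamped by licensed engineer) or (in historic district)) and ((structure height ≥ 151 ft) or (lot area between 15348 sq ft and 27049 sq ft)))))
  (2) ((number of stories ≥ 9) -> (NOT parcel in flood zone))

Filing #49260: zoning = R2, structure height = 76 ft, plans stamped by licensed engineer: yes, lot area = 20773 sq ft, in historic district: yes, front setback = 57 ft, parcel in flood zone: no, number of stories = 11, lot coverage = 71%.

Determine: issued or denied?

Issued

Atomic conditions:
  lot coverage ≤ 62%: 71 ≤ 62 is false
  front setback between 9 ft and 40 ft: 57 in [9, 40] is false
  plans stamped by licensed engineer: yes → true
  in historic district: yes → true
  structure height ≥ 151 ft: 76 ≥ 151 is false
  lot area between 15348 sq ft and 27049 sq ft: 20773 in [15348, 27049] is true
  number of stories ≥ 9: 11 ≥ 9 is true
  NOT parcel in flood zone: no → true
Combine:
[1.1.1.1] NOT false = true
[1.1.1.2] false OR true OR true = true
[1.1.1.3] false OR true = true
[1.1.1] true AND true AND true = true
[1.1] NOT true = false
[1] NOT false = true
[2] true → true = true
[root] true AND true = true
Overall: true → issued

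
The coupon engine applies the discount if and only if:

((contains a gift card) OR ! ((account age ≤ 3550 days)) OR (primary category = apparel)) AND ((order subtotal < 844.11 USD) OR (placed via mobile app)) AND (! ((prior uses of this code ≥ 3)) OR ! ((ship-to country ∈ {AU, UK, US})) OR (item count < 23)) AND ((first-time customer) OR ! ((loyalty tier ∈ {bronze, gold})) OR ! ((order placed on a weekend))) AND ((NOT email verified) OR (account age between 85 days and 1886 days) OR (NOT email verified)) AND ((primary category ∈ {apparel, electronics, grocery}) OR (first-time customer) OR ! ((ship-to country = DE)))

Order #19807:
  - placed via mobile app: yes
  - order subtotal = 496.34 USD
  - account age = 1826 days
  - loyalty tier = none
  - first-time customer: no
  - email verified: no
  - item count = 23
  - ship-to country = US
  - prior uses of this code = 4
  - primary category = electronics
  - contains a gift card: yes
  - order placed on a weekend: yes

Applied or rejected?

Rejected

Atomic conditions:
  contains a gift card: yes → true
  account age ≤ 3550 days: 1826 ≤ 3550 is true
  primary category = apparel: electronics == apparel is false
  order subtotal < 844.11 USD: 496.34 < 844.11 is true
  placed via mobile app: yes → true
  prior uses of this code ≥ 3: 4 ≥ 3 is true
  ship-to country ∈ {AU, UK, US}: US is in the set → true
  item count < 23: 23 < 23 is false
  first-time customer: no → false
  loyalty tier ∈ {bronze, gold}: none is not in the set → false
  order placed on a weekend: yes → true
  NOT email verified: no → true
  account age between 85 days and 1886 days: 1826 in [85, 1886] is true
  primary category ∈ {apparel, electronics, grocery}: electronics is in the set → true
  ship-to country = DE: US == DE is false
Combine:
[1.2] NOT true = false
[1] true OR false OR false = true
[2] true OR true = true
[3.1] NOT true = false
[3.2] NOT true = false
[3] false OR false OR false = false
[4.2] NOT false = true
[4.3] NOT true = false
[4] false OR true OR false = true
[5] true OR true OR true = true
[6.3] NOT false = true
[6] true OR false OR true = true
[root] true AND true AND false AND true AND true AND true = false
Overall: false → rejected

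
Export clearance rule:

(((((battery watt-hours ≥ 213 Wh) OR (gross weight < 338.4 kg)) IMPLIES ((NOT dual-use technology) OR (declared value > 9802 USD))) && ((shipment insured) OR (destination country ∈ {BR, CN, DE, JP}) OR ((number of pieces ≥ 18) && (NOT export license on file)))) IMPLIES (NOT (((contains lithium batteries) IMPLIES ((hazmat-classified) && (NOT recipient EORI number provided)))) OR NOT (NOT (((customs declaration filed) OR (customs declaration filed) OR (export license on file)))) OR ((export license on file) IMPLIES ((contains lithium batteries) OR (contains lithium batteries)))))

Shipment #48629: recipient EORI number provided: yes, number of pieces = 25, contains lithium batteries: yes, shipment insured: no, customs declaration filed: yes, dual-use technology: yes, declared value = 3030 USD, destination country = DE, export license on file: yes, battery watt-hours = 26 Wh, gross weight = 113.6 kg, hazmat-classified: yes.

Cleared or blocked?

Atomic conditions:
  battery watt-hours ≥ 213 Wh: 26 ≥ 213 is false
  gross weight < 338.4 kg: 113.6 < 338.4 is true
  NOT dual-use technology: yes → false
  declared value > 9802 USD: 3030 > 9802 is false
  shipment insured: no → false
  destination country ∈ {BR, CN, DE, JP}: DE is in the set → true
  number of pieces ≥ 18: 25 ≥ 18 is true
  NOT export license on file: yes → false
  contains lithium batteries: yes → true
  hazmat-classified: yes → true
  NOT recipient EORI number provided: yes → false
  customs declaration filed: yes → true
  export license on file: yes → true
Combine:
[1.1.1] false OR true = true
[1.1.2] false OR false = false
[1.1] true → false = false
[1.2.3] true AND false = false
[1.2] false OR true OR false = true
[1] false AND true = false
[2.1.1.2] true AND false = false
[2.1.1] true → false = false
[2.1] NOT false = true
[2.2.1.1] true OR true OR true = true
[2.2.1] NOT true = false
[2.2] NOT false = true
[2.3.2] true OR true = true
[2.3] true → true = true
[2] true OR true OR true = true
[root] false → true (antecedent false ⇒ implication holds) = true
Overall: true → cleared

Cleared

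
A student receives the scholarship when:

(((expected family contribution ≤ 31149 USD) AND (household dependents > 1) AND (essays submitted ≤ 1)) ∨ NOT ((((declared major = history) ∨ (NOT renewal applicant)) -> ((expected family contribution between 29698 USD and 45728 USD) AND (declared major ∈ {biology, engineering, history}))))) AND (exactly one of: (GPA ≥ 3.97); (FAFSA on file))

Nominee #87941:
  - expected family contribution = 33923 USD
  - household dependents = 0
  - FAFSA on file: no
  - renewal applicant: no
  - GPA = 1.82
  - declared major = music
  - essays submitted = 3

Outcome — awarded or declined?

Declined

Atomic conditions:
  expected family contribution ≤ 31149 USD: 33923 ≤ 31149 is false
  household dependents > 1: 0 > 1 is false
  essays submitted ≤ 1: 3 ≤ 1 is false
  declared major = history: music == history is false
  NOT renewal applicant: no → true
  expected family contribution between 29698 USD and 45728 USD: 33923 in [29698, 45728] is true
  declared major ∈ {biology, engineering, history}: music is not in the set → false
  GPA ≥ 3.97: 1.82 ≥ 3.97 is false
  FAFSA on file: no → false
Combine:
[1.1] false AND false AND false = false
[1.2.1.1] false OR true = true
[1.2.1.2] true AND false = false
[1.2.1] true → false = false
[1.2] NOT false = true
[1] false OR true = true
[2] exactly-one(false, false) = false
[root] true AND false = false
Overall: false → declined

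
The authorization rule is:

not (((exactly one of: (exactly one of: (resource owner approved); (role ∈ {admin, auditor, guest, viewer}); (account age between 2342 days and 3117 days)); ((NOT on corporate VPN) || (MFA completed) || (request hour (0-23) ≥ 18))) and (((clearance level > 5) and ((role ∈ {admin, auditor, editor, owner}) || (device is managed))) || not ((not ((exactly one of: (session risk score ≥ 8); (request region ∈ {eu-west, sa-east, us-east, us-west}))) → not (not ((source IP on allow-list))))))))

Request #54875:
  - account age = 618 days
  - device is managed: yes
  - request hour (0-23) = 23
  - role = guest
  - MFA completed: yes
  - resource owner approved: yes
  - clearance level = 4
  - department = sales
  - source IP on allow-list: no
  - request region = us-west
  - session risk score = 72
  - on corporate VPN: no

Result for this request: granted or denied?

Atomic conditions:
  resource owner approved: yes → true
  role ∈ {admin, auditor, guest, viewer}: guest is in the set → true
  account age between 2342 days and 3117 days: 618 in [2342, 3117] is false
  NOT on corporate VPN: no → true
  MFA completed: yes → true
  request hour (0-23) ≥ 18: 23 ≥ 18 is true
  clearance level > 5: 4 > 5 is false
  role ∈ {admin, auditor, editor, owner}: guest is not in the set → false
  device is managed: yes → true
  session risk score ≥ 8: 72 ≥ 8 is true
  request region ∈ {eu-west, sa-east, us-east, us-west}: us-west is in the set → true
  source IP on allow-list: no → false
Combine:
[1.1.1] exactly-one(true, true, false) = false
[1.1.2] true OR true OR true = true
[1.1] exactly-one(false, true) = true
[1.2.1.2] false OR true = true
[1.2.1] false AND true = false
[1.2.2.1.1.1] exactly-one(true, true) = false
[1.2.2.1.1] NOT false = true
[1.2.2.1.2.1] NOT false = true
[1.2.2.1.2] NOT true = false
[1.2.2.1] true → false = false
[1.2.2] NOT false = true
[1.2] false OR true = true
[1] true AND true = true
[root] NOT true = false
Overall: false → denied

Denied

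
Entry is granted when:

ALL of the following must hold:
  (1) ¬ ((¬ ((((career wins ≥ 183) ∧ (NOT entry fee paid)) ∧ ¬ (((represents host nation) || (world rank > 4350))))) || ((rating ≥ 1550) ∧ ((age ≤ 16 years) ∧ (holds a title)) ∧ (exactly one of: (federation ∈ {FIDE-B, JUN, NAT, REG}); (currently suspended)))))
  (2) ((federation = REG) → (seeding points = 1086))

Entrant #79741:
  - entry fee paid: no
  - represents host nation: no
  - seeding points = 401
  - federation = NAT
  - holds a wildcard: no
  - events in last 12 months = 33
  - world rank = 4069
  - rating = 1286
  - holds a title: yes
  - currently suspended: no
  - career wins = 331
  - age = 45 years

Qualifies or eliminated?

Qualifies

Atomic conditions:
  career wins ≥ 183: 331 ≥ 183 is true
  NOT entry fee paid: no → true
  represents host nation: no → false
  world rank > 4350: 4069 > 4350 is false
  rating ≥ 1550: 1286 ≥ 1550 is false
  age ≤ 16 years: 45 ≤ 16 is false
  holds a title: yes → true
  federation ∈ {FIDE-B, JUN, NAT, REG}: NAT is in the set → true
  currently suspended: no → false
  federation = REG: NAT == REG is false
  seeding points = 1086: 401 == 1086 is false
Combine:
[1.1.1.1.1] true AND true = true
[1.1.1.1.2.1] false OR false = false
[1.1.1.1.2] NOT false = true
[1.1.1.1] true AND true = true
[1.1.1] NOT true = false
[1.1.2.2] false AND true = false
[1.1.2.3] exactly-one(true, false) = true
[1.1.2] false AND false AND true = false
[1.1] false OR false = false
[1] NOT false = true
[2] false → false (antecedent false ⇒ implication holds) = true
[root] true AND true = true
Overall: true → qualifies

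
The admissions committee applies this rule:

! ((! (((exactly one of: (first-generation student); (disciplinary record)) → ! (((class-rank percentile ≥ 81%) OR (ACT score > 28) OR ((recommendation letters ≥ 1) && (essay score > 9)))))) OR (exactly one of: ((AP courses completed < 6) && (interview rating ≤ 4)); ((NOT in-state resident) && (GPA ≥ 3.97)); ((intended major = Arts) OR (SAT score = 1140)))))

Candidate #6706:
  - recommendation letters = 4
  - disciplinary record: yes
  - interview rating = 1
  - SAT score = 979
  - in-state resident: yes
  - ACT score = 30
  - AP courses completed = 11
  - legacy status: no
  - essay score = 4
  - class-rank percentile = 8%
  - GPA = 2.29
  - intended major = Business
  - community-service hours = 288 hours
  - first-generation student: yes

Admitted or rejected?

Atomic conditions:
  first-generation student: yes → true
  disciplinary record: yes → true
  class-rank percentile ≥ 81%: 8 ≥ 81 is false
  ACT score > 28: 30 > 28 is true
  recommendation letters ≥ 1: 4 ≥ 1 is true
  essay score > 9: 4 > 9 is false
  AP courses completed < 6: 11 < 6 is false
  interview rating ≤ 4: 1 ≤ 4 is true
  NOT in-state resident: yes → false
  GPA ≥ 3.97: 2.29 ≥ 3.97 is false
  intended major = Arts: Business == Arts is false
  SAT score = 1140: 979 == 1140 is false
Combine:
[1.1.1.1] exactly-one(true, true) = false
[1.1.1.2.1.3] true AND false = false
[1.1.1.2.1] false OR true OR false = true
[1.1.1.2] NOT true = false
[1.1.1] false → false (antecedent false ⇒ implication holds) = true
[1.1] NOT true = false
[1.2.1] false AND true = false
[1.2.2] false AND false = false
[1.2.3] false OR false = false
[1.2] exactly-one(false, false, false) = false
[1] false OR false = false
[root] NOT false = true
Overall: true → admitted

Admitted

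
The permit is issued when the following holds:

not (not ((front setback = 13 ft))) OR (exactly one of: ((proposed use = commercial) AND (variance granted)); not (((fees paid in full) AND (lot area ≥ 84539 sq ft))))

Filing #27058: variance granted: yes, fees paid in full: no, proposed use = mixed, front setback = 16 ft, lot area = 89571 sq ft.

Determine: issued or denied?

Issued

Atomic conditions:
  front setback = 13 ft: 16 == 13 is false
  proposed use = commercial: mixed == commercial is false
  variance granted: yes → true
  fees paid in full: no → false
  lot area ≥ 84539 sq ft: 89571 ≥ 84539 is true
Combine:
[1.1] NOT false = true
[1] NOT true = false
[2.1] false AND true = false
[2.2.1] false AND true = false
[2.2] NOT false = true
[2] exactly-one(false, true) = true
[root] false OR true = true
Overall: true → issued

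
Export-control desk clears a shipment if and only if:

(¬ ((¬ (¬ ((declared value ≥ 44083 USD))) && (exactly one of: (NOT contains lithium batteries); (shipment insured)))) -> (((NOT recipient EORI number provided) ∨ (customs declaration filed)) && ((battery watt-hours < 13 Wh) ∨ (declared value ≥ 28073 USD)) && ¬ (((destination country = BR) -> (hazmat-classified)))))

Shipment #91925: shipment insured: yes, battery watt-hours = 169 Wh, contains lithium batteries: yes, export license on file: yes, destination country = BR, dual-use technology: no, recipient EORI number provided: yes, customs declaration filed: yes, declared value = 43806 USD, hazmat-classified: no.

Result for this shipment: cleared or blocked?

Cleared

Atomic conditions:
  declared value ≥ 44083 USD: 43806 ≥ 44083 is false
  NOT contains lithium batteries: yes → false
  shipment insured: yes → true
  NOT recipient EORI number provided: yes → false
  customs declaration filed: yes → true
  battery watt-hours < 13 Wh: 169 < 13 is false
  declared value ≥ 28073 USD: 43806 ≥ 28073 is true
  destination country = BR: BR == BR is true
  hazmat-classified: no → false
Combine:
[1.1.1.1] NOT false = true
[1.1.1] NOT true = false
[1.1.2] exactly-one(false, true) = true
[1.1] false AND true = false
[1] NOT false = true
[2.1] false OR true = true
[2.2] false OR true = true
[2.3.1] true → false = false
[2.3] NOT false = true
[2] true AND true AND true = true
[root] true → true = true
Overall: true → cleared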